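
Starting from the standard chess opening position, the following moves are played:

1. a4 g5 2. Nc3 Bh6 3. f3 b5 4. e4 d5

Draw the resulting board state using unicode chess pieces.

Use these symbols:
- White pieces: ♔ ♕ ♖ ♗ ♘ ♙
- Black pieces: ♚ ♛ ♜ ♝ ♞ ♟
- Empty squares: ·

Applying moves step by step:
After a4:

♜ ♞ ♝ ♛ ♚ ♝ ♞ ♜
♟ ♟ ♟ ♟ ♟ ♟ ♟ ♟
· · · · · · · ·
· · · · · · · ·
♙ · · · · · · ·
· · · · · · · ·
· ♙ ♙ ♙ ♙ ♙ ♙ ♙
♖ ♘ ♗ ♕ ♔ ♗ ♘ ♖


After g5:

♜ ♞ ♝ ♛ ♚ ♝ ♞ ♜
♟ ♟ ♟ ♟ ♟ ♟ · ♟
· · · · · · · ·
· · · · · · ♟ ·
♙ · · · · · · ·
· · · · · · · ·
· ♙ ♙ ♙ ♙ ♙ ♙ ♙
♖ ♘ ♗ ♕ ♔ ♗ ♘ ♖


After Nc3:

♜ ♞ ♝ ♛ ♚ ♝ ♞ ♜
♟ ♟ ♟ ♟ ♟ ♟ · ♟
· · · · · · · ·
· · · · · · ♟ ·
♙ · · · · · · ·
· · ♘ · · · · ·
· ♙ ♙ ♙ ♙ ♙ ♙ ♙
♖ · ♗ ♕ ♔ ♗ ♘ ♖


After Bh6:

♜ ♞ ♝ ♛ ♚ · ♞ ♜
♟ ♟ ♟ ♟ ♟ ♟ · ♟
· · · · · · · ♝
· · · · · · ♟ ·
♙ · · · · · · ·
· · ♘ · · · · ·
· ♙ ♙ ♙ ♙ ♙ ♙ ♙
♖ · ♗ ♕ ♔ ♗ ♘ ♖


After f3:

♜ ♞ ♝ ♛ ♚ · ♞ ♜
♟ ♟ ♟ ♟ ♟ ♟ · ♟
· · · · · · · ♝
· · · · · · ♟ ·
♙ · · · · · · ·
· · ♘ · · ♙ · ·
· ♙ ♙ ♙ ♙ · ♙ ♙
♖ · ♗ ♕ ♔ ♗ ♘ ♖


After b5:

♜ ♞ ♝ ♛ ♚ · ♞ ♜
♟ · ♟ ♟ ♟ ♟ · ♟
· · · · · · · ♝
· ♟ · · · · ♟ ·
♙ · · · · · · ·
· · ♘ · · ♙ · ·
· ♙ ♙ ♙ ♙ · ♙ ♙
♖ · ♗ ♕ ♔ ♗ ♘ ♖


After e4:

♜ ♞ ♝ ♛ ♚ · ♞ ♜
♟ · ♟ ♟ ♟ ♟ · ♟
· · · · · · · ♝
· ♟ · · · · ♟ ·
♙ · · · ♙ · · ·
· · ♘ · · ♙ · ·
· ♙ ♙ ♙ · · ♙ ♙
♖ · ♗ ♕ ♔ ♗ ♘ ♖


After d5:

♜ ♞ ♝ ♛ ♚ · ♞ ♜
♟ · ♟ · ♟ ♟ · ♟
· · · · · · · ♝
· ♟ · ♟ · · ♟ ·
♙ · · · ♙ · · ·
· · ♘ · · ♙ · ·
· ♙ ♙ ♙ · · ♙ ♙
♖ · ♗ ♕ ♔ ♗ ♘ ♖



  a b c d e f g h
  ─────────────────
8│♜ ♞ ♝ ♛ ♚ · ♞ ♜│8
7│♟ · ♟ · ♟ ♟ · ♟│7
6│· · · · · · · ♝│6
5│· ♟ · ♟ · · ♟ ·│5
4│♙ · · · ♙ · · ·│4
3│· · ♘ · · ♙ · ·│3
2│· ♙ ♙ ♙ · · ♙ ♙│2
1│♖ · ♗ ♕ ♔ ♗ ♘ ♖│1
  ─────────────────
  a b c d e f g h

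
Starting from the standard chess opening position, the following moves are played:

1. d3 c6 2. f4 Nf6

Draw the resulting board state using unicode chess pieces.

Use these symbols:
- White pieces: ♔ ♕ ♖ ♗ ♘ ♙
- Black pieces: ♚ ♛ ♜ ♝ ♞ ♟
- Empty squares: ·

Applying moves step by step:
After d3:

♜ ♞ ♝ ♛ ♚ ♝ ♞ ♜
♟ ♟ ♟ ♟ ♟ ♟ ♟ ♟
· · · · · · · ·
· · · · · · · ·
· · · · · · · ·
· · · ♙ · · · ·
♙ ♙ ♙ · ♙ ♙ ♙ ♙
♖ ♘ ♗ ♕ ♔ ♗ ♘ ♖


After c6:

♜ ♞ ♝ ♛ ♚ ♝ ♞ ♜
♟ ♟ · ♟ ♟ ♟ ♟ ♟
· · ♟ · · · · ·
· · · · · · · ·
· · · · · · · ·
· · · ♙ · · · ·
♙ ♙ ♙ · ♙ ♙ ♙ ♙
♖ ♘ ♗ ♕ ♔ ♗ ♘ ♖


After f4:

♜ ♞ ♝ ♛ ♚ ♝ ♞ ♜
♟ ♟ · ♟ ♟ ♟ ♟ ♟
· · ♟ · · · · ·
· · · · · · · ·
· · · · · ♙ · ·
· · · ♙ · · · ·
♙ ♙ ♙ · ♙ · ♙ ♙
♖ ♘ ♗ ♕ ♔ ♗ ♘ ♖


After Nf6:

♜ ♞ ♝ ♛ ♚ ♝ · ♜
♟ ♟ · ♟ ♟ ♟ ♟ ♟
· · ♟ · · ♞ · ·
· · · · · · · ·
· · · · · ♙ · ·
· · · ♙ · · · ·
♙ ♙ ♙ · ♙ · ♙ ♙
♖ ♘ ♗ ♕ ♔ ♗ ♘ ♖



  a b c d e f g h
  ─────────────────
8│♜ ♞ ♝ ♛ ♚ ♝ · ♜│8
7│♟ ♟ · ♟ ♟ ♟ ♟ ♟│7
6│· · ♟ · · ♞ · ·│6
5│· · · · · · · ·│5
4│· · · · · ♙ · ·│4
3│· · · ♙ · · · ·│3
2│♙ ♙ ♙ · ♙ · ♙ ♙│2
1│♖ ♘ ♗ ♕ ♔ ♗ ♘ ♖│1
  ─────────────────
  a b c d e f g h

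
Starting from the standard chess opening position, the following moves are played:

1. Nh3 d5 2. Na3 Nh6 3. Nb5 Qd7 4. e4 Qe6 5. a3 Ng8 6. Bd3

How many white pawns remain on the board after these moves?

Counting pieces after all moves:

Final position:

  a b c d e f g h
  ─────────────────
8│♜ ♞ ♝ · ♚ ♝ ♞ ♜│8
7│♟ ♟ ♟ · ♟ ♟ ♟ ♟│7
6│· · · · ♛ · · ·│6
5│· ♘ · ♟ · · · ·│5
4│· · · · ♙ · · ·│4
3│♙ · · ♗ · · · ♘│3
2│· ♙ ♙ ♙ · ♙ ♙ ♙│2
1│♖ · ♗ ♕ ♔ · · ♖│1
  ─────────────────
  a b c d e f g h


8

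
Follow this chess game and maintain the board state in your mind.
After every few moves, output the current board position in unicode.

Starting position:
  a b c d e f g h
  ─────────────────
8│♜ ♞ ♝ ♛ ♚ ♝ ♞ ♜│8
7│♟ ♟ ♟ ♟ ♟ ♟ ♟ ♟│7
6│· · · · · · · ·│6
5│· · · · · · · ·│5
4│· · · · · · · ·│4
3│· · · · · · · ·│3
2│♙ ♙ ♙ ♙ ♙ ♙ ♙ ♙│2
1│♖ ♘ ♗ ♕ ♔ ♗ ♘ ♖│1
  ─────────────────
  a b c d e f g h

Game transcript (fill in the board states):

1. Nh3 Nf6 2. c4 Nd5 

  a b c d e f g h
  ─────────────────
8│♜ ♞ ♝ ♛ ♚ ♝ · ♜│8
7│♟ ♟ ♟ ♟ ♟ ♟ ♟ ♟│7
6│· · · · · · · ·│6
5│· · · ♞ · · · ·│5
4│· · ♙ · · · · ·│4
3│· · · · · · · ♘│3
2│♙ ♙ · ♙ ♙ ♙ ♙ ♙│2
1│♖ ♘ ♗ ♕ ♔ ♗ · ♖│1
  ─────────────────
  a b c d e f g h

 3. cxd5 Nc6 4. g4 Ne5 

  a b c d e f g h
  ─────────────────
8│♜ · ♝ ♛ ♚ ♝ · ♜│8
7│♟ ♟ ♟ ♟ ♟ ♟ ♟ ♟│7
6│· · · · · · · ·│6
5│· · · ♙ ♞ · · ·│5
4│· · · · · · ♙ ·│4
3│· · · · · · · ♘│3
2│♙ ♙ · ♙ ♙ ♙ · ♙│2
1│♖ ♘ ♗ ♕ ♔ ♗ · ♖│1
  ─────────────────
  a b c d e f g h

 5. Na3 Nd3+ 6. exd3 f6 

  a b c d e f g h
  ─────────────────
8│♜ · ♝ ♛ ♚ ♝ · ♜│8
7│♟ ♟ ♟ ♟ ♟ · ♟ ♟│7
6│· · · · · ♟ · ·│6
5│· · · ♙ · · · ·│5
4│· · · · · · ♙ ·│4
3│♘ · · ♙ · · · ♘│3
2│♙ ♙ · ♙ · ♙ · ♙│2
1│♖ · ♗ ♕ ♔ ♗ · ♖│1
  ─────────────────
  a b c d e f g h

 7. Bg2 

  a b c d e f g h
  ─────────────────
8│♜ · ♝ ♛ ♚ ♝ · ♜│8
7│♟ ♟ ♟ ♟ ♟ · ♟ ♟│7
6│· · · · · ♟ · ·│6
5│· · · ♙ · · · ·│5
4│· · · · · · ♙ ·│4
3│♘ · · ♙ · · · ♘│3
2│♙ ♙ · ♙ · ♙ ♗ ♙│2
1│♖ · ♗ ♕ ♔ · · ♖│1
  ─────────────────
  a b c d e f g h


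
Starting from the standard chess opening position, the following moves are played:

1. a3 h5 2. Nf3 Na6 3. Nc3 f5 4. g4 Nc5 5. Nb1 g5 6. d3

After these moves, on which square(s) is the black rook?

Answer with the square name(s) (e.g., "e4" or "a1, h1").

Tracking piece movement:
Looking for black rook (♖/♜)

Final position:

  a b c d e f g h
  ─────────────────
8│♜ · ♝ ♛ ♚ ♝ ♞ ♜│8
7│♟ ♟ ♟ ♟ ♟ · · ·│7
6│· · · · · · · ·│6
5│· · ♞ · · ♟ ♟ ♟│5
4│· · · · · · ♙ ·│4
3│♙ · · ♙ · ♘ · ·│3
2│· ♙ ♙ · ♙ ♙ · ♙│2
1│♖ ♘ ♗ ♕ ♔ ♗ · ♖│1
  ─────────────────
  a b c d e f g h


a8, h8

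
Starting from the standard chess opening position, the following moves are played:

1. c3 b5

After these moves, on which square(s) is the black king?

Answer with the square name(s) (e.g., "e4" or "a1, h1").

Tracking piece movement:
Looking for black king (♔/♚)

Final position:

  a b c d e f g h
  ─────────────────
8│♜ ♞ ♝ ♛ ♚ ♝ ♞ ♜│8
7│♟ · ♟ ♟ ♟ ♟ ♟ ♟│7
6│· · · · · · · ·│6
5│· ♟ · · · · · ·│5
4│· · · · · · · ·│4
3│· · ♙ · · · · ·│3
2│♙ ♙ · ♙ ♙ ♙ ♙ ♙│2
1│♖ ♘ ♗ ♕ ♔ ♗ ♘ ♖│1
  ─────────────────
  a b c d e f g h


e8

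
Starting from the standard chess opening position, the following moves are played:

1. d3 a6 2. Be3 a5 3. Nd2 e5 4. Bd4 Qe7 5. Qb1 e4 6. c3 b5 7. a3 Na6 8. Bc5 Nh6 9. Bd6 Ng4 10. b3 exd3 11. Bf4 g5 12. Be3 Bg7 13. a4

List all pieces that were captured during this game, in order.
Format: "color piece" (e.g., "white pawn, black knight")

Tracking captures:
  exd3: captured white pawn

white pawn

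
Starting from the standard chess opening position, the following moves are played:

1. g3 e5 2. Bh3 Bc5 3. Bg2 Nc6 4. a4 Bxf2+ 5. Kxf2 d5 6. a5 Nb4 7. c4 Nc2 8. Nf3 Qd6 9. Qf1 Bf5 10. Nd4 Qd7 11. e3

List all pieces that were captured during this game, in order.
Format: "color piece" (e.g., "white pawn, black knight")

Tracking captures:
  Bxf2+: captured white pawn
  Kxf2: captured black bishop

white pawn, black bishop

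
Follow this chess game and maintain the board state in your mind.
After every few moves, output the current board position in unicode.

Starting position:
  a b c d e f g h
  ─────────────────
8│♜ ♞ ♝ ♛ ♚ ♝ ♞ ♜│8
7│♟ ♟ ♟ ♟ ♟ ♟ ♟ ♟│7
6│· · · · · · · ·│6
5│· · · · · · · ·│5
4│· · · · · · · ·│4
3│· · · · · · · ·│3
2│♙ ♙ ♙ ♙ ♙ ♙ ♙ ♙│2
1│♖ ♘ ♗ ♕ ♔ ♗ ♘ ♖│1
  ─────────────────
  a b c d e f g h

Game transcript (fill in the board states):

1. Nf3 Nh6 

  a b c d e f g h
  ─────────────────
8│♜ ♞ ♝ ♛ ♚ ♝ · ♜│8
7│♟ ♟ ♟ ♟ ♟ ♟ ♟ ♟│7
6│· · · · · · · ♞│6
5│· · · · · · · ·│5
4│· · · · · · · ·│4
3│· · · · · ♘ · ·│3
2│♙ ♙ ♙ ♙ ♙ ♙ ♙ ♙│2
1│♖ ♘ ♗ ♕ ♔ ♗ · ♖│1
  ─────────────────
  a b c d e f g h

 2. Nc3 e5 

  a b c d e f g h
  ─────────────────
8│♜ ♞ ♝ ♛ ♚ ♝ · ♜│8
7│♟ ♟ ♟ ♟ · ♟ ♟ ♟│7
6│· · · · · · · ♞│6
5│· · · · ♟ · · ·│5
4│· · · · · · · ·│4
3│· · ♘ · · ♘ · ·│3
2│♙ ♙ ♙ ♙ ♙ ♙ ♙ ♙│2
1│♖ · ♗ ♕ ♔ ♗ · ♖│1
  ─────────────────
  a b c d e f g h

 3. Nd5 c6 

  a b c d e f g h
  ─────────────────
8│♜ ♞ ♝ ♛ ♚ ♝ · ♜│8
7│♟ ♟ · ♟ · ♟ ♟ ♟│7
6│· · ♟ · · · · ♞│6
5│· · · ♘ ♟ · · ·│5
4│· · · · · · · ·│4
3│· · · · · ♘ · ·│3
2│♙ ♙ ♙ ♙ ♙ ♙ ♙ ♙│2
1│♖ · ♗ ♕ ♔ ♗ · ♖│1
  ─────────────────
  a b c d e f g h



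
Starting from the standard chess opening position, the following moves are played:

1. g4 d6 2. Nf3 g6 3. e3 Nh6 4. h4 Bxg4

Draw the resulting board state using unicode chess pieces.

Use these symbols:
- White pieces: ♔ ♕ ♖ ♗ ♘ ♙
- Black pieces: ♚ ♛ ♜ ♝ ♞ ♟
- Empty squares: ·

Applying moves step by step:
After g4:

♜ ♞ ♝ ♛ ♚ ♝ ♞ ♜
♟ ♟ ♟ ♟ ♟ ♟ ♟ ♟
· · · · · · · ·
· · · · · · · ·
· · · · · · ♙ ·
· · · · · · · ·
♙ ♙ ♙ ♙ ♙ ♙ · ♙
♖ ♘ ♗ ♕ ♔ ♗ ♘ ♖


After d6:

♜ ♞ ♝ ♛ ♚ ♝ ♞ ♜
♟ ♟ ♟ · ♟ ♟ ♟ ♟
· · · ♟ · · · ·
· · · · · · · ·
· · · · · · ♙ ·
· · · · · · · ·
♙ ♙ ♙ ♙ ♙ ♙ · ♙
♖ ♘ ♗ ♕ ♔ ♗ ♘ ♖


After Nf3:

♜ ♞ ♝ ♛ ♚ ♝ ♞ ♜
♟ ♟ ♟ · ♟ ♟ ♟ ♟
· · · ♟ · · · ·
· · · · · · · ·
· · · · · · ♙ ·
· · · · · ♘ · ·
♙ ♙ ♙ ♙ ♙ ♙ · ♙
♖ ♘ ♗ ♕ ♔ ♗ · ♖


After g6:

♜ ♞ ♝ ♛ ♚ ♝ ♞ ♜
♟ ♟ ♟ · ♟ ♟ · ♟
· · · ♟ · · ♟ ·
· · · · · · · ·
· · · · · · ♙ ·
· · · · · ♘ · ·
♙ ♙ ♙ ♙ ♙ ♙ · ♙
♖ ♘ ♗ ♕ ♔ ♗ · ♖


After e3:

♜ ♞ ♝ ♛ ♚ ♝ ♞ ♜
♟ ♟ ♟ · ♟ ♟ · ♟
· · · ♟ · · ♟ ·
· · · · · · · ·
· · · · · · ♙ ·
· · · · ♙ ♘ · ·
♙ ♙ ♙ ♙ · ♙ · ♙
♖ ♘ ♗ ♕ ♔ ♗ · ♖


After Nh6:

♜ ♞ ♝ ♛ ♚ ♝ · ♜
♟ ♟ ♟ · ♟ ♟ · ♟
· · · ♟ · · ♟ ♞
· · · · · · · ·
· · · · · · ♙ ·
· · · · ♙ ♘ · ·
♙ ♙ ♙ ♙ · ♙ · ♙
♖ ♘ ♗ ♕ ♔ ♗ · ♖


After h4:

♜ ♞ ♝ ♛ ♚ ♝ · ♜
♟ ♟ ♟ · ♟ ♟ · ♟
· · · ♟ · · ♟ ♞
· · · · · · · ·
· · · · · · ♙ ♙
· · · · ♙ ♘ · ·
♙ ♙ ♙ ♙ · ♙ · ·
♖ ♘ ♗ ♕ ♔ ♗ · ♖


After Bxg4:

♜ ♞ · ♛ ♚ ♝ · ♜
♟ ♟ ♟ · ♟ ♟ · ♟
· · · ♟ · · ♟ ♞
· · · · · · · ·
· · · · · · ♝ ♙
· · · · ♙ ♘ · ·
♙ ♙ ♙ ♙ · ♙ · ·
♖ ♘ ♗ ♕ ♔ ♗ · ♖



  a b c d e f g h
  ─────────────────
8│♜ ♞ · ♛ ♚ ♝ · ♜│8
7│♟ ♟ ♟ · ♟ ♟ · ♟│7
6│· · · ♟ · · ♟ ♞│6
5│· · · · · · · ·│5
4│· · · · · · ♝ ♙│4
3│· · · · ♙ ♘ · ·│3
2│♙ ♙ ♙ ♙ · ♙ · ·│2
1│♖ ♘ ♗ ♕ ♔ ♗ · ♖│1
  ─────────────────
  a b c d e f g h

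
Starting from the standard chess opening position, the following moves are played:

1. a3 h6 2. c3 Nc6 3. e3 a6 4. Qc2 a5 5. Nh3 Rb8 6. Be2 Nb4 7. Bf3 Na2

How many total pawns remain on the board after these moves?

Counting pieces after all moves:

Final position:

  a b c d e f g h
  ─────────────────
8│· ♜ ♝ ♛ ♚ ♝ ♞ ♜│8
7│· ♟ ♟ ♟ ♟ ♟ ♟ ·│7
6│· · · · · · · ♟│6
5│♟ · · · · · · ·│5
4│· · · · · · · ·│4
3│♙ · ♙ · ♙ ♗ · ♘│3
2│♞ ♙ ♕ ♙ · ♙ ♙ ♙│2
1│♖ ♘ ♗ · ♔ · · ♖│1
  ─────────────────
  a b c d e f g h


16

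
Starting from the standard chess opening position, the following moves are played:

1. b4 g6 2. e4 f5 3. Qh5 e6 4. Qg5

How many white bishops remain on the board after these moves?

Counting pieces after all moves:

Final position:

  a b c d e f g h
  ─────────────────
8│♜ ♞ ♝ ♛ ♚ ♝ ♞ ♜│8
7│♟ ♟ ♟ ♟ · · · ♟│7
6│· · · · ♟ · ♟ ·│6
5│· · · · · ♟ ♕ ·│5
4│· ♙ · · ♙ · · ·│4
3│· · · · · · · ·│3
2│♙ · ♙ ♙ · ♙ ♙ ♙│2
1│♖ ♘ ♗ · ♔ ♗ ♘ ♖│1
  ─────────────────
  a b c d e f g h


2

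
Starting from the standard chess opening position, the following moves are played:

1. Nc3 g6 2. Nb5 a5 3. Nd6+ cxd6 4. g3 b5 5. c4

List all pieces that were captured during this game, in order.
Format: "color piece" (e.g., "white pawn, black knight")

Tracking captures:
  cxd6: captured white knight

white knight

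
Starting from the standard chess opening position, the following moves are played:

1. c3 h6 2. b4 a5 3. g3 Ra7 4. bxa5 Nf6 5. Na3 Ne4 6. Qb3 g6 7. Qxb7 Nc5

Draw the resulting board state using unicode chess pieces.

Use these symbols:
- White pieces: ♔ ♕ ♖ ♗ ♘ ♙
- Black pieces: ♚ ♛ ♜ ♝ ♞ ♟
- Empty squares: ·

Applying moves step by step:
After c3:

♜ ♞ ♝ ♛ ♚ ♝ ♞ ♜
♟ ♟ ♟ ♟ ♟ ♟ ♟ ♟
· · · · · · · ·
· · · · · · · ·
· · · · · · · ·
· · ♙ · · · · ·
♙ ♙ · ♙ ♙ ♙ ♙ ♙
♖ ♘ ♗ ♕ ♔ ♗ ♘ ♖


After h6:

♜ ♞ ♝ ♛ ♚ ♝ ♞ ♜
♟ ♟ ♟ ♟ ♟ ♟ ♟ ·
· · · · · · · ♟
· · · · · · · ·
· · · · · · · ·
· · ♙ · · · · ·
♙ ♙ · ♙ ♙ ♙ ♙ ♙
♖ ♘ ♗ ♕ ♔ ♗ ♘ ♖


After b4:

♜ ♞ ♝ ♛ ♚ ♝ ♞ ♜
♟ ♟ ♟ ♟ ♟ ♟ ♟ ·
· · · · · · · ♟
· · · · · · · ·
· ♙ · · · · · ·
· · ♙ · · · · ·
♙ · · ♙ ♙ ♙ ♙ ♙
♖ ♘ ♗ ♕ ♔ ♗ ♘ ♖


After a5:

♜ ♞ ♝ ♛ ♚ ♝ ♞ ♜
· ♟ ♟ ♟ ♟ ♟ ♟ ·
· · · · · · · ♟
♟ · · · · · · ·
· ♙ · · · · · ·
· · ♙ · · · · ·
♙ · · ♙ ♙ ♙ ♙ ♙
♖ ♘ ♗ ♕ ♔ ♗ ♘ ♖


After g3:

♜ ♞ ♝ ♛ ♚ ♝ ♞ ♜
· ♟ ♟ ♟ ♟ ♟ ♟ ·
· · · · · · · ♟
♟ · · · · · · ·
· ♙ · · · · · ·
· · ♙ · · · ♙ ·
♙ · · ♙ ♙ ♙ · ♙
♖ ♘ ♗ ♕ ♔ ♗ ♘ ♖


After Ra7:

· ♞ ♝ ♛ ♚ ♝ ♞ ♜
♜ ♟ ♟ ♟ ♟ ♟ ♟ ·
· · · · · · · ♟
♟ · · · · · · ·
· ♙ · · · · · ·
· · ♙ · · · ♙ ·
♙ · · ♙ ♙ ♙ · ♙
♖ ♘ ♗ ♕ ♔ ♗ ♘ ♖


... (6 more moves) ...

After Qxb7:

· ♞ ♝ ♛ ♚ ♝ · ♜
♜ ♕ ♟ ♟ ♟ ♟ · ·
· · · · · · ♟ ♟
♙ · · · · · · ·
· · · · ♞ · · ·
♘ · ♙ · · · ♙ ·
♙ · · ♙ ♙ ♙ · ♙
♖ · ♗ · ♔ ♗ ♘ ♖


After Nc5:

· ♞ ♝ ♛ ♚ ♝ · ♜
♜ ♕ ♟ ♟ ♟ ♟ · ·
· · · · · · ♟ ♟
♙ · ♞ · · · · ·
· · · · · · · ·
♘ · ♙ · · · ♙ ·
♙ · · ♙ ♙ ♙ · ♙
♖ · ♗ · ♔ ♗ ♘ ♖



  a b c d e f g h
  ─────────────────
8│· ♞ ♝ ♛ ♚ ♝ · ♜│8
7│♜ ♕ ♟ ♟ ♟ ♟ · ·│7
6│· · · · · · ♟ ♟│6
5│♙ · ♞ · · · · ·│5
4│· · · · · · · ·│4
3│♘ · ♙ · · · ♙ ·│3
2│♙ · · ♙ ♙ ♙ · ♙│2
1│♖ · ♗ · ♔ ♗ ♘ ♖│1
  ─────────────────
  a b c d e f g h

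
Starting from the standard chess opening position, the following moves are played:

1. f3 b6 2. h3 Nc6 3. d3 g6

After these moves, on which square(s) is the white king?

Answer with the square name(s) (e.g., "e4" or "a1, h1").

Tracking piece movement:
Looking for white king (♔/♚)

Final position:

  a b c d e f g h
  ─────────────────
8│♜ · ♝ ♛ ♚ ♝ ♞ ♜│8
7│♟ · ♟ ♟ ♟ ♟ · ♟│7
6│· ♟ ♞ · · · ♟ ·│6
5│· · · · · · · ·│5
4│· · · · · · · ·│4
3│· · · ♙ · ♙ · ♙│3
2│♙ ♙ ♙ · ♙ · ♙ ·│2
1│♖ ♘ ♗ ♕ ♔ ♗ ♘ ♖│1
  ─────────────────
  a b c d e f g h


e1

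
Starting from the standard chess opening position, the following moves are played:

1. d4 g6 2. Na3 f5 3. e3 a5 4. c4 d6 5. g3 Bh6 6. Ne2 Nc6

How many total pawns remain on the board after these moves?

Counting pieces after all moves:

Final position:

  a b c d e f g h
  ─────────────────
8│♜ · ♝ ♛ ♚ · ♞ ♜│8
7│· ♟ ♟ · ♟ · · ♟│7
6│· · ♞ ♟ · · ♟ ♝│6
5│♟ · · · · ♟ · ·│5
4│· · ♙ ♙ · · · ·│4
3│♘ · · · ♙ · ♙ ·│3
2│♙ ♙ · · ♘ ♙ · ♙│2
1│♖ · ♗ ♕ ♔ ♗ · ♖│1
  ─────────────────
  a b c d e f g h


16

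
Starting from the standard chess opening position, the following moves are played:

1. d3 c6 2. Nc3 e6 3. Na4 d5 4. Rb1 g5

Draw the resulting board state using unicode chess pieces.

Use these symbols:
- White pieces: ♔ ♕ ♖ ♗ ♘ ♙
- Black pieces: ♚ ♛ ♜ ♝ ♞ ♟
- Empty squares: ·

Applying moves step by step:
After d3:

♜ ♞ ♝ ♛ ♚ ♝ ♞ ♜
♟ ♟ ♟ ♟ ♟ ♟ ♟ ♟
· · · · · · · ·
· · · · · · · ·
· · · · · · · ·
· · · ♙ · · · ·
♙ ♙ ♙ · ♙ ♙ ♙ ♙
♖ ♘ ♗ ♕ ♔ ♗ ♘ ♖


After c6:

♜ ♞ ♝ ♛ ♚ ♝ ♞ ♜
♟ ♟ · ♟ ♟ ♟ ♟ ♟
· · ♟ · · · · ·
· · · · · · · ·
· · · · · · · ·
· · · ♙ · · · ·
♙ ♙ ♙ · ♙ ♙ ♙ ♙
♖ ♘ ♗ ♕ ♔ ♗ ♘ ♖


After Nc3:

♜ ♞ ♝ ♛ ♚ ♝ ♞ ♜
♟ ♟ · ♟ ♟ ♟ ♟ ♟
· · ♟ · · · · ·
· · · · · · · ·
· · · · · · · ·
· · ♘ ♙ · · · ·
♙ ♙ ♙ · ♙ ♙ ♙ ♙
♖ · ♗ ♕ ♔ ♗ ♘ ♖


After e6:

♜ ♞ ♝ ♛ ♚ ♝ ♞ ♜
♟ ♟ · ♟ · ♟ ♟ ♟
· · ♟ · ♟ · · ·
· · · · · · · ·
· · · · · · · ·
· · ♘ ♙ · · · ·
♙ ♙ ♙ · ♙ ♙ ♙ ♙
♖ · ♗ ♕ ♔ ♗ ♘ ♖


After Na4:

♜ ♞ ♝ ♛ ♚ ♝ ♞ ♜
♟ ♟ · ♟ · ♟ ♟ ♟
· · ♟ · ♟ · · ·
· · · · · · · ·
♘ · · · · · · ·
· · · ♙ · · · ·
♙ ♙ ♙ · ♙ ♙ ♙ ♙
♖ · ♗ ♕ ♔ ♗ ♘ ♖


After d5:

♜ ♞ ♝ ♛ ♚ ♝ ♞ ♜
♟ ♟ · · · ♟ ♟ ♟
· · ♟ · ♟ · · ·
· · · ♟ · · · ·
♘ · · · · · · ·
· · · ♙ · · · ·
♙ ♙ ♙ · ♙ ♙ ♙ ♙
♖ · ♗ ♕ ♔ ♗ ♘ ♖


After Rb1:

♜ ♞ ♝ ♛ ♚ ♝ ♞ ♜
♟ ♟ · · · ♟ ♟ ♟
· · ♟ · ♟ · · ·
· · · ♟ · · · ·
♘ · · · · · · ·
· · · ♙ · · · ·
♙ ♙ ♙ · ♙ ♙ ♙ ♙
· ♖ ♗ ♕ ♔ ♗ ♘ ♖


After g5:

♜ ♞ ♝ ♛ ♚ ♝ ♞ ♜
♟ ♟ · · · ♟ · ♟
· · ♟ · ♟ · · ·
· · · ♟ · · ♟ ·
♘ · · · · · · ·
· · · ♙ · · · ·
♙ ♙ ♙ · ♙ ♙ ♙ ♙
· ♖ ♗ ♕ ♔ ♗ ♘ ♖



  a b c d e f g h
  ─────────────────
8│♜ ♞ ♝ ♛ ♚ ♝ ♞ ♜│8
7│♟ ♟ · · · ♟ · ♟│7
6│· · ♟ · ♟ · · ·│6
5│· · · ♟ · · ♟ ·│5
4│♘ · · · · · · ·│4
3│· · · ♙ · · · ·│3
2│♙ ♙ ♙ · ♙ ♙ ♙ ♙│2
1│· ♖ ♗ ♕ ♔ ♗ ♘ ♖│1
  ─────────────────
  a b c d e f g h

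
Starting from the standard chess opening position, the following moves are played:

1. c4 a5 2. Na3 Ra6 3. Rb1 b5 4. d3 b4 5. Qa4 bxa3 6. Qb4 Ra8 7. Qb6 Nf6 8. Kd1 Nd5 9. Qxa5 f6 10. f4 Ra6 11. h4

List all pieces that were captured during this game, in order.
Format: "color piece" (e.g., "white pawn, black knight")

Tracking captures:
  bxa3: captured white knight
  Qxa5: captured black pawn

white knight, black pawn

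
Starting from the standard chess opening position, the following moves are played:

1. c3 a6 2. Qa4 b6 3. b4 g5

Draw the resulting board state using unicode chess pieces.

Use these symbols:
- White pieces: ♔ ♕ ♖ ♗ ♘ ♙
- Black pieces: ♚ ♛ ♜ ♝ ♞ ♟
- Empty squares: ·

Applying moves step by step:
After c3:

♜ ♞ ♝ ♛ ♚ ♝ ♞ ♜
♟ ♟ ♟ ♟ ♟ ♟ ♟ ♟
· · · · · · · ·
· · · · · · · ·
· · · · · · · ·
· · ♙ · · · · ·
♙ ♙ · ♙ ♙ ♙ ♙ ♙
♖ ♘ ♗ ♕ ♔ ♗ ♘ ♖


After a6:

♜ ♞ ♝ ♛ ♚ ♝ ♞ ♜
· ♟ ♟ ♟ ♟ ♟ ♟ ♟
♟ · · · · · · ·
· · · · · · · ·
· · · · · · · ·
· · ♙ · · · · ·
♙ ♙ · ♙ ♙ ♙ ♙ ♙
♖ ♘ ♗ ♕ ♔ ♗ ♘ ♖


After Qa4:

♜ ♞ ♝ ♛ ♚ ♝ ♞ ♜
· ♟ ♟ ♟ ♟ ♟ ♟ ♟
♟ · · · · · · ·
· · · · · · · ·
♕ · · · · · · ·
· · ♙ · · · · ·
♙ ♙ · ♙ ♙ ♙ ♙ ♙
♖ ♘ ♗ · ♔ ♗ ♘ ♖


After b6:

♜ ♞ ♝ ♛ ♚ ♝ ♞ ♜
· · ♟ ♟ ♟ ♟ ♟ ♟
♟ ♟ · · · · · ·
· · · · · · · ·
♕ · · · · · · ·
· · ♙ · · · · ·
♙ ♙ · ♙ ♙ ♙ ♙ ♙
♖ ♘ ♗ · ♔ ♗ ♘ ♖


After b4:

♜ ♞ ♝ ♛ ♚ ♝ ♞ ♜
· · ♟ ♟ ♟ ♟ ♟ ♟
♟ ♟ · · · · · ·
· · · · · · · ·
♕ ♙ · · · · · ·
· · ♙ · · · · ·
♙ · · ♙ ♙ ♙ ♙ ♙
♖ ♘ ♗ · ♔ ♗ ♘ ♖


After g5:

♜ ♞ ♝ ♛ ♚ ♝ ♞ ♜
· · ♟ ♟ ♟ ♟ · ♟
♟ ♟ · · · · · ·
· · · · · · ♟ ·
♕ ♙ · · · · · ·
· · ♙ · · · · ·
♙ · · ♙ ♙ ♙ ♙ ♙
♖ ♘ ♗ · ♔ ♗ ♘ ♖



  a b c d e f g h
  ─────────────────
8│♜ ♞ ♝ ♛ ♚ ♝ ♞ ♜│8
7│· · ♟ ♟ ♟ ♟ · ♟│7
6│♟ ♟ · · · · · ·│6
5│· · · · · · ♟ ·│5
4│♕ ♙ · · · · · ·│4
3│· · ♙ · · · · ·│3
2│♙ · · ♙ ♙ ♙ ♙ ♙│2
1│♖ ♘ ♗ · ♔ ♗ ♘ ♖│1
  ─────────────────
  a b c d e f g h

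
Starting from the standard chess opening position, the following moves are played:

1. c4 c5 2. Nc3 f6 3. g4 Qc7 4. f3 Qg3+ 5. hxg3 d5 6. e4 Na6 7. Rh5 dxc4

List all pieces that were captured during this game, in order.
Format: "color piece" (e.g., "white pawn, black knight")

Tracking captures:
  hxg3: captured black queen
  dxc4: captured white pawn

black queen, white pawn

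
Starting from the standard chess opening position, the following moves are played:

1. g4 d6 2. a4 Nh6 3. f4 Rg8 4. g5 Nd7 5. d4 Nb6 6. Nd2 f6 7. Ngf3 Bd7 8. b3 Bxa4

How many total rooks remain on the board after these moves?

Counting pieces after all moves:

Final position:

  a b c d e f g h
  ─────────────────
8│♜ · · ♛ ♚ ♝ ♜ ·│8
7│♟ ♟ ♟ · ♟ · ♟ ♟│7
6│· ♞ · ♟ · ♟ · ♞│6
5│· · · · · · ♙ ·│5
4│♝ · · ♙ · ♙ · ·│4
3│· ♙ · · · ♘ · ·│3
2│· · ♙ ♘ ♙ · · ♙│2
1│♖ · ♗ ♕ ♔ ♗ · ♖│1
  ─────────────────
  a b c d e f g h


4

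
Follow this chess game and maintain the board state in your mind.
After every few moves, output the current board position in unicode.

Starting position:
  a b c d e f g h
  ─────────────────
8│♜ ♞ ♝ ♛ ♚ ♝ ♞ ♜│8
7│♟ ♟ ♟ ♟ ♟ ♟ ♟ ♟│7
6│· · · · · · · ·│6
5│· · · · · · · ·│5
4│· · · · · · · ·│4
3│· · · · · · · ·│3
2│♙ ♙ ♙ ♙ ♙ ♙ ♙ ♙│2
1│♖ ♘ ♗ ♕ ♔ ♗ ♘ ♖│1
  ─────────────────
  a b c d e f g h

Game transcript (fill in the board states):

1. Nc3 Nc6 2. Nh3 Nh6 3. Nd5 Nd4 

  a b c d e f g h
  ─────────────────
8│♜ · ♝ ♛ ♚ ♝ · ♜│8
7│♟ ♟ ♟ ♟ ♟ ♟ ♟ ♟│7
6│· · · · · · · ♞│6
5│· · · ♘ · · · ·│5
4│· · · ♞ · · · ·│4
3│· · · · · · · ♘│3
2│♙ ♙ ♙ ♙ ♙ ♙ ♙ ♙│2
1│♖ · ♗ ♕ ♔ ♗ · ♖│1
  ─────────────────
  a b c d e f g h

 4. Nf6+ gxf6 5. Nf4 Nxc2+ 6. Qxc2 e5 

  a b c d e f g h
  ─────────────────
8│♜ · ♝ ♛ ♚ ♝ · ♜│8
7│♟ ♟ ♟ ♟ · ♟ · ♟│7
6│· · · · · ♟ · ♞│6
5│· · · · ♟ · · ·│5
4│· · · · · ♘ · ·│4
3│· · · · · · · ·│3
2│♙ ♙ ♕ ♙ ♙ ♙ ♙ ♙│2
1│♖ · ♗ · ♔ ♗ · ♖│1
  ─────────────────
  a b c d e f g h

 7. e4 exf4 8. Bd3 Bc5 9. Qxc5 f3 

  a b c d e f g h
  ─────────────────
8│♜ · ♝ ♛ ♚ · · ♜│8
7│♟ ♟ ♟ ♟ · ♟ · ♟│7
6│· · · · · ♟ · ♞│6
5│· · ♕ · · · · ·│5
4│· · · · ♙ · · ·│4
3│· · · ♗ · ♟ · ·│3
2│♙ ♙ · ♙ · ♙ ♙ ♙│2
1│♖ · ♗ · ♔ · · ♖│1
  ─────────────────
  a b c d e f g h

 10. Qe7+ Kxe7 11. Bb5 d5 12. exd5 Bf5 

  a b c d e f g h
  ─────────────────
8│♜ · · ♛ · · · ♜│8
7│♟ ♟ ♟ · ♚ ♟ · ♟│7
6│· · · · · ♟ · ♞│6
5│· ♗ · ♙ · ♝ · ·│5
4│· · · · · · · ·│4
3│· · · · · ♟ · ·│3
2│♙ ♙ · ♙ · ♙ ♙ ♙│2
1│♖ · ♗ · ♔ · · ♖│1
  ─────────────────
  a b c d e f g h

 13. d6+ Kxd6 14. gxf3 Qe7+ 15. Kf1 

  a b c d e f g h
  ─────────────────
8│♜ · · · · · · ♜│8
7│♟ ♟ ♟ · ♛ ♟ · ♟│7
6│· · · ♚ · ♟ · ♞│6
5│· ♗ · · · ♝ · ·│5
4│· · · · · · · ·│4
3│· · · · · ♙ · ·│3
2│♙ ♙ · ♙ · ♙ · ♙│2
1│♖ · ♗ · · ♔ · ♖│1
  ─────────────────
  a b c d e f g h


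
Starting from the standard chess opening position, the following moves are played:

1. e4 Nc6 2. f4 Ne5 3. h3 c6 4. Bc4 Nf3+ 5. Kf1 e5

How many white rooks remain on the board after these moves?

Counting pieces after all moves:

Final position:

  a b c d e f g h
  ─────────────────
8│♜ · ♝ ♛ ♚ ♝ ♞ ♜│8
7│♟ ♟ · ♟ · ♟ ♟ ♟│7
6│· · ♟ · · · · ·│6
5│· · · · ♟ · · ·│5
4│· · ♗ · ♙ ♙ · ·│4
3│· · · · · ♞ · ♙│3
2│♙ ♙ ♙ ♙ · · ♙ ·│2
1│♖ ♘ ♗ ♕ · ♔ ♘ ♖│1
  ─────────────────
  a b c d e f g h


2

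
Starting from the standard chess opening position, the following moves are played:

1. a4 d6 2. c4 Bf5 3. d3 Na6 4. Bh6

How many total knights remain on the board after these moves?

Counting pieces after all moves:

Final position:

  a b c d e f g h
  ─────────────────
8│♜ · · ♛ ♚ ♝ ♞ ♜│8
7│♟ ♟ ♟ · ♟ ♟ ♟ ♟│7
6│♞ · · ♟ · · · ♗│6
5│· · · · · ♝ · ·│5
4│♙ · ♙ · · · · ·│4
3│· · · ♙ · · · ·│3
2│· ♙ · · ♙ ♙ ♙ ♙│2
1│♖ ♘ · ♕ ♔ ♗ ♘ ♖│1
  ─────────────────
  a b c d e f g h


4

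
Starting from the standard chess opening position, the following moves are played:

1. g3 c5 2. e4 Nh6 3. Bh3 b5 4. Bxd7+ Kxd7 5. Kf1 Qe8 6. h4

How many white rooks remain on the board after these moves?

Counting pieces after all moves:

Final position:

  a b c d e f g h
  ─────────────────
8│♜ ♞ ♝ · ♛ ♝ · ♜│8
7│♟ · · ♚ ♟ ♟ ♟ ♟│7
6│· · · · · · · ♞│6
5│· ♟ ♟ · · · · ·│5
4│· · · · ♙ · · ♙│4
3│· · · · · · ♙ ·│3
2│♙ ♙ ♙ ♙ · ♙ · ·│2
1│♖ ♘ ♗ ♕ · ♔ ♘ ♖│1
  ─────────────────
  a b c d e f g h


2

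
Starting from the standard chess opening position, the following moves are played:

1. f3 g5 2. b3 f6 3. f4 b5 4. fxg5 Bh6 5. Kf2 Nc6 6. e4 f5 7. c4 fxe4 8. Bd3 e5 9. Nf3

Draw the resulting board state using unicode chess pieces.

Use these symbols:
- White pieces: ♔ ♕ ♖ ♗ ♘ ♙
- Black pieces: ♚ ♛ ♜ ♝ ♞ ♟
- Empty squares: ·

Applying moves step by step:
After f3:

♜ ♞ ♝ ♛ ♚ ♝ ♞ ♜
♟ ♟ ♟ ♟ ♟ ♟ ♟ ♟
· · · · · · · ·
· · · · · · · ·
· · · · · · · ·
· · · · · ♙ · ·
♙ ♙ ♙ ♙ ♙ · ♙ ♙
♖ ♘ ♗ ♕ ♔ ♗ ♘ ♖


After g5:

♜ ♞ ♝ ♛ ♚ ♝ ♞ ♜
♟ ♟ ♟ ♟ ♟ ♟ · ♟
· · · · · · · ·
· · · · · · ♟ ·
· · · · · · · ·
· · · · · ♙ · ·
♙ ♙ ♙ ♙ ♙ · ♙ ♙
♖ ♘ ♗ ♕ ♔ ♗ ♘ ♖


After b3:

♜ ♞ ♝ ♛ ♚ ♝ ♞ ♜
♟ ♟ ♟ ♟ ♟ ♟ · ♟
· · · · · · · ·
· · · · · · ♟ ·
· · · · · · · ·
· ♙ · · · ♙ · ·
♙ · ♙ ♙ ♙ · ♙ ♙
♖ ♘ ♗ ♕ ♔ ♗ ♘ ♖


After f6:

♜ ♞ ♝ ♛ ♚ ♝ ♞ ♜
♟ ♟ ♟ ♟ ♟ · · ♟
· · · · · ♟ · ·
· · · · · · ♟ ·
· · · · · · · ·
· ♙ · · · ♙ · ·
♙ · ♙ ♙ ♙ · ♙ ♙
♖ ♘ ♗ ♕ ♔ ♗ ♘ ♖


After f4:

♜ ♞ ♝ ♛ ♚ ♝ ♞ ♜
♟ ♟ ♟ ♟ ♟ · · ♟
· · · · · ♟ · ·
· · · · · · ♟ ·
· · · · · ♙ · ·
· ♙ · · · · · ·
♙ · ♙ ♙ ♙ · ♙ ♙
♖ ♘ ♗ ♕ ♔ ♗ ♘ ♖


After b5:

♜ ♞ ♝ ♛ ♚ ♝ ♞ ♜
♟ · ♟ ♟ ♟ · · ♟
· · · · · ♟ · ·
· ♟ · · · · ♟ ·
· · · · · ♙ · ·
· ♙ · · · · · ·
♙ · ♙ ♙ ♙ · ♙ ♙
♖ ♘ ♗ ♕ ♔ ♗ ♘ ♖


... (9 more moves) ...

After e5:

♜ · ♝ ♛ ♚ · ♞ ♜
♟ · ♟ ♟ · · · ♟
· · ♞ · · · · ♝
· ♟ · · ♟ · ♙ ·
· · ♙ · ♟ · · ·
· ♙ · ♗ · · · ·
♙ · · ♙ · ♔ ♙ ♙
♖ ♘ ♗ ♕ · · ♘ ♖


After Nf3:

♜ · ♝ ♛ ♚ · ♞ ♜
♟ · ♟ ♟ · · · ♟
· · ♞ · · · · ♝
· ♟ · · ♟ · ♙ ·
· · ♙ · ♟ · · ·
· ♙ · ♗ · ♘ · ·
♙ · · ♙ · ♔ ♙ ♙
♖ ♘ ♗ ♕ · · · ♖



  a b c d e f g h
  ─────────────────
8│♜ · ♝ ♛ ♚ · ♞ ♜│8
7│♟ · ♟ ♟ · · · ♟│7
6│· · ♞ · · · · ♝│6
5│· ♟ · · ♟ · ♙ ·│5
4│· · ♙ · ♟ · · ·│4
3│· ♙ · ♗ · ♘ · ·│3
2│♙ · · ♙ · ♔ ♙ ♙│2
1│♖ ♘ ♗ ♕ · · · ♖│1
  ─────────────────
  a b c d e f g h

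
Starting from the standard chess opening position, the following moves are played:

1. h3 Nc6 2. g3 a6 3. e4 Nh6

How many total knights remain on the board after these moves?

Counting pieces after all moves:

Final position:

  a b c d e f g h
  ─────────────────
8│♜ · ♝ ♛ ♚ ♝ · ♜│8
7│· ♟ ♟ ♟ ♟ ♟ ♟ ♟│7
6│♟ · ♞ · · · · ♞│6
5│· · · · · · · ·│5
4│· · · · ♙ · · ·│4
3│· · · · · · ♙ ♙│3
2│♙ ♙ ♙ ♙ · ♙ · ·│2
1│♖ ♘ ♗ ♕ ♔ ♗ ♘ ♖│1
  ─────────────────
  a b c d e f g h


4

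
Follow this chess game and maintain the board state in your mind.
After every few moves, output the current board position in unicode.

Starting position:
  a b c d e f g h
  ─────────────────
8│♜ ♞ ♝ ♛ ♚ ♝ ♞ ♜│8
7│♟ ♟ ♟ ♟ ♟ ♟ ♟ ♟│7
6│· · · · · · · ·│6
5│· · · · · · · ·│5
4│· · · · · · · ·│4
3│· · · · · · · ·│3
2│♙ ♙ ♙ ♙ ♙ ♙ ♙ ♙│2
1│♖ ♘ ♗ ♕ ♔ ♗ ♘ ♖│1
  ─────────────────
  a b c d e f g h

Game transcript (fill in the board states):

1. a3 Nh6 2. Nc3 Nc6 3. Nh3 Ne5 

  a b c d e f g h
  ─────────────────
8│♜ · ♝ ♛ ♚ ♝ · ♜│8
7│♟ ♟ ♟ ♟ ♟ ♟ ♟ ♟│7
6│· · · · · · · ♞│6
5│· · · · ♞ · · ·│5
4│· · · · · · · ·│4
3│♙ · ♘ · · · · ♘│3
2│· ♙ ♙ ♙ ♙ ♙ ♙ ♙│2
1│♖ · ♗ ♕ ♔ ♗ · ♖│1
  ─────────────────
  a b c d e f g h

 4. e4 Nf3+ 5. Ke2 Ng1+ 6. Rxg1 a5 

  a b c d e f g h
  ─────────────────
8│♜ · ♝ ♛ ♚ ♝ · ♜│8
7│· ♟ ♟ ♟ ♟ ♟ ♟ ♟│7
6│· · · · · · · ♞│6
5│♟ · · · · · · ·│5
4│· · · · ♙ · · ·│4
3│♙ · ♘ · · · · ♘│3
2│· ♙ ♙ ♙ ♔ ♙ ♙ ♙│2
1│♖ · ♗ ♕ · ♗ ♖ ·│1
  ─────────────────
  a b c d e f g h

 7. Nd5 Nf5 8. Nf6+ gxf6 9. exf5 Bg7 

  a b c d e f g h
  ─────────────────
8│♜ · ♝ ♛ ♚ · · ♜│8
7│· ♟ ♟ ♟ ♟ ♟ ♝ ♟│7
6│· · · · · ♟ · ·│6
5│♟ · · · · ♙ · ·│5
4│· · · · · · · ·│4
3│♙ · · · · · · ♘│3
2│· ♙ ♙ ♙ ♔ ♙ ♙ ♙│2
1│♖ · ♗ ♕ · ♗ ♖ ·│1
  ─────────────────
  a b c d e f g h

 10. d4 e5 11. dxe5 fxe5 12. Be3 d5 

  a b c d e f g h
  ─────────────────
8│♜ · ♝ ♛ ♚ · · ♜│8
7│· ♟ ♟ · · ♟ ♝ ♟│7
6│· · · · · · · ·│6
5│♟ · · ♟ ♟ ♙ · ·│5
4│· · · · · · · ·│4
3│♙ · · · ♗ · · ♘│3
2│· ♙ ♙ · ♔ ♙ ♙ ♙│2
1│♖ · · ♕ · ♗ ♖ ·│1
  ─────────────────
  a b c d e f g h



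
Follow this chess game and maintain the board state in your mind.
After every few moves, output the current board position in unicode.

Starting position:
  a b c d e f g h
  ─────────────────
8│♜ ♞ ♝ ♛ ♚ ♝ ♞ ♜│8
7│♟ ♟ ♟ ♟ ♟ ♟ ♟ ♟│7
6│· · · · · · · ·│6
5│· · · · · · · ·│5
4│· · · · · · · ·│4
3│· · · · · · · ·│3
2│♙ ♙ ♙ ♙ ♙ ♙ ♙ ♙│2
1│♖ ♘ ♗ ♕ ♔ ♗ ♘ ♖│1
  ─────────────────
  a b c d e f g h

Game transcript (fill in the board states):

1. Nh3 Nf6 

  a b c d e f g h
  ─────────────────
8│♜ ♞ ♝ ♛ ♚ ♝ · ♜│8
7│♟ ♟ ♟ ♟ ♟ ♟ ♟ ♟│7
6│· · · · · ♞ · ·│6
5│· · · · · · · ·│5
4│· · · · · · · ·│4
3│· · · · · · · ♘│3
2│♙ ♙ ♙ ♙ ♙ ♙ ♙ ♙│2
1│♖ ♘ ♗ ♕ ♔ ♗ · ♖│1
  ─────────────────
  a b c d e f g h

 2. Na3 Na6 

  a b c d e f g h
  ─────────────────
8│♜ · ♝ ♛ ♚ ♝ · ♜│8
7│♟ ♟ ♟ ♟ ♟ ♟ ♟ ♟│7
6│♞ · · · · ♞ · ·│6
5│· · · · · · · ·│5
4│· · · · · · · ·│4
3│♘ · · · · · · ♘│3
2│♙ ♙ ♙ ♙ ♙ ♙ ♙ ♙│2
1│♖ · ♗ ♕ ♔ ♗ · ♖│1
  ─────────────────
  a b c d e f g h

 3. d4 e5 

  a b c d e f g h
  ─────────────────
8│♜ · ♝ ♛ ♚ ♝ · ♜│8
7│♟ ♟ ♟ ♟ · ♟ ♟ ♟│7
6│♞ · · · · ♞ · ·│6
5│· · · · ♟ · · ·│5
4│· · · ♙ · · · ·│4
3│♘ · · · · · · ♘│3
2│♙ ♙ ♙ · ♙ ♙ ♙ ♙│2
1│♖ · ♗ ♕ ♔ ♗ · ♖│1
  ─────────────────
  a b c d e f g h

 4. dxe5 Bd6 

  a b c d e f g h
  ─────────────────
8│♜ · ♝ ♛ ♚ · · ♜│8
7│♟ ♟ ♟ ♟ · ♟ ♟ ♟│7
6│♞ · · ♝ · ♞ · ·│6
5│· · · · ♙ · · ·│5
4│· · · · · · · ·│4
3│♘ · · · · · · ♘│3
2│♙ ♙ ♙ · ♙ ♙ ♙ ♙│2
1│♖ · ♗ ♕ ♔ ♗ · ♖│1
  ─────────────────
  a b c d e f g h

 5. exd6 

  a b c d e f g h
  ─────────────────
8│♜ · ♝ ♛ ♚ · · ♜│8
7│♟ ♟ ♟ ♟ · ♟ ♟ ♟│7
6│♞ · · ♙ · ♞ · ·│6
5│· · · · · · · ·│5
4│· · · · · · · ·│4
3│♘ · · · · · · ♘│3
2│♙ ♙ ♙ · ♙ ♙ ♙ ♙│2
1│♖ · ♗ ♕ ♔ ♗ · ♖│1
  ─────────────────
  a b c d e f g h


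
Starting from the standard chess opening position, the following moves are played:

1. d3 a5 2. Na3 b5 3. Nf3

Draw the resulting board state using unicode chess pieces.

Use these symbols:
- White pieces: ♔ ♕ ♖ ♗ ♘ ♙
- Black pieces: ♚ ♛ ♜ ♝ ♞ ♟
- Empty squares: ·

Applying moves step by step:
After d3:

♜ ♞ ♝ ♛ ♚ ♝ ♞ ♜
♟ ♟ ♟ ♟ ♟ ♟ ♟ ♟
· · · · · · · ·
· · · · · · · ·
· · · · · · · ·
· · · ♙ · · · ·
♙ ♙ ♙ · ♙ ♙ ♙ ♙
♖ ♘ ♗ ♕ ♔ ♗ ♘ ♖


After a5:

♜ ♞ ♝ ♛ ♚ ♝ ♞ ♜
· ♟ ♟ ♟ ♟ ♟ ♟ ♟
· · · · · · · ·
♟ · · · · · · ·
· · · · · · · ·
· · · ♙ · · · ·
♙ ♙ ♙ · ♙ ♙ ♙ ♙
♖ ♘ ♗ ♕ ♔ ♗ ♘ ♖


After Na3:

♜ ♞ ♝ ♛ ♚ ♝ ♞ ♜
· ♟ ♟ ♟ ♟ ♟ ♟ ♟
· · · · · · · ·
♟ · · · · · · ·
· · · · · · · ·
♘ · · ♙ · · · ·
♙ ♙ ♙ · ♙ ♙ ♙ ♙
♖ · ♗ ♕ ♔ ♗ ♘ ♖


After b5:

♜ ♞ ♝ ♛ ♚ ♝ ♞ ♜
· · ♟ ♟ ♟ ♟ ♟ ♟
· · · · · · · ·
♟ ♟ · · · · · ·
· · · · · · · ·
♘ · · ♙ · · · ·
♙ ♙ ♙ · ♙ ♙ ♙ ♙
♖ · ♗ ♕ ♔ ♗ ♘ ♖


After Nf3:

♜ ♞ ♝ ♛ ♚ ♝ ♞ ♜
· · ♟ ♟ ♟ ♟ ♟ ♟
· · · · · · · ·
♟ ♟ · · · · · ·
· · · · · · · ·
♘ · · ♙ · ♘ · ·
♙ ♙ ♙ · ♙ ♙ ♙ ♙
♖ · ♗ ♕ ♔ ♗ · ♖



  a b c d e f g h
  ─────────────────
8│♜ ♞ ♝ ♛ ♚ ♝ ♞ ♜│8
7│· · ♟ ♟ ♟ ♟ ♟ ♟│7
6│· · · · · · · ·│6
5│♟ ♟ · · · · · ·│5
4│· · · · · · · ·│4
3│♘ · · ♙ · ♘ · ·│3
2│♙ ♙ ♙ · ♙ ♙ ♙ ♙│2
1│♖ · ♗ ♕ ♔ ♗ · ♖│1
  ─────────────────
  a b c d e f g h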